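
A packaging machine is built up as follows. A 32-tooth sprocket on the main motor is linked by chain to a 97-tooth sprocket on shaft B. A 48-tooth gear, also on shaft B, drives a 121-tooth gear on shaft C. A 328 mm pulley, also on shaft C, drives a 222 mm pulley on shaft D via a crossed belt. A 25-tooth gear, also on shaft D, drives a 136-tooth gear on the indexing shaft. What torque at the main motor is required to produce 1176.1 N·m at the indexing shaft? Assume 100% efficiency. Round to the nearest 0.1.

Overall ratio R = 3.0312 × 2.5208 × 0.67683 × 5.44 = 28.135.
Input torque = output torque / R = 1176.1 / 28.135 = 41.802 N·m.

41.8 N·m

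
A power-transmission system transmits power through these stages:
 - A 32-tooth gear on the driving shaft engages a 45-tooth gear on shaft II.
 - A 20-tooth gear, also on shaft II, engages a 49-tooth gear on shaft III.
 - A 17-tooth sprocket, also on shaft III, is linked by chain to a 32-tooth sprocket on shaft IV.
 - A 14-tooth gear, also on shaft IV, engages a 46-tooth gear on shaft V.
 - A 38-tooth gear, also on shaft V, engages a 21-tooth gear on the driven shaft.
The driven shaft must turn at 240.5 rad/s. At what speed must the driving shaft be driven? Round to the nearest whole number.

2832 rad/s

Overall ratio R = 1.4062 × 2.45 × 1.8824 × 3.2857 × 0.55263 = 11.776.
Required input speed = output speed × R = 240.5 × 11.776 = 2832.1 rad/s.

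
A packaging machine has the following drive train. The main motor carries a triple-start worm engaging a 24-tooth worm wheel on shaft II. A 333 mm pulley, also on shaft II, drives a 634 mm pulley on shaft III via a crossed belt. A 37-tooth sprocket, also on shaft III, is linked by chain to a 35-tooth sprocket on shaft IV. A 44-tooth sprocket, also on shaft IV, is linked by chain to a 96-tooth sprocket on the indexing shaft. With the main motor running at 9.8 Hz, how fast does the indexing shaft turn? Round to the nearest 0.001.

Worm: ratio = 24/3 = 8, so shaft II turns at 9.8 / 8 = 1.225 Hz.
Belt: ratio = 634/333 = 1.9039, so shaft III turns at 1.225 / 1.9039 = 0.64341 Hz.
Chain: ratio = 35/37 = 0.94595, so shaft IV turns at 0.64341 / 0.94595 = 0.68018 Hz.
Chain: ratio = 96/44 = 2.1818, so the indexing shaft turns at 0.68018 / 2.1818 = 0.31175 Hz.

0.312 Hz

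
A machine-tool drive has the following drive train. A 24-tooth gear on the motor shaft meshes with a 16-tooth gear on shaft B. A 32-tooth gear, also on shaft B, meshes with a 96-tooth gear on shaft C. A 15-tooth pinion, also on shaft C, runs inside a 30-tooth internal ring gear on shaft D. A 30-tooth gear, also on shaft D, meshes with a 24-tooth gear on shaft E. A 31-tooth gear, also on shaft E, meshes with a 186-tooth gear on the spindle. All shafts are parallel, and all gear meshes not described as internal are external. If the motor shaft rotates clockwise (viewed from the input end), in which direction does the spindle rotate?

clockwise

the motor shaft → shaft B: external mesh, 1 reversal → CCW.
shaft B → shaft C: external mesh, 1 reversal → CW.
shaft C → shaft D: internal mesh, same direction → CW.
shaft D → shaft E: external mesh, 1 reversal → CCW.
shaft E → the spindle: external mesh, 1 reversal → CW.
4 reversals in total — an even number — so the spindle turns the same way as the motor shaft.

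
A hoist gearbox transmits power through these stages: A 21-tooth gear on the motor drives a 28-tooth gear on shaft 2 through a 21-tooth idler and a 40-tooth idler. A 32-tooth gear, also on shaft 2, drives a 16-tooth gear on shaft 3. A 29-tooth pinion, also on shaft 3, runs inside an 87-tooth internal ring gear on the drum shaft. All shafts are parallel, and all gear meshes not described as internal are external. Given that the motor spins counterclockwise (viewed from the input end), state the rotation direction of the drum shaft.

the motor → shaft 2: driver → idler → idler → driven is 3 external meshes, 3 reversals → CW.
shaft 2 → shaft 3: external mesh, 1 reversal → CCW.
shaft 3 → the drum shaft: internal mesh, same direction → CCW.
4 reversals in total — an even number — so the drum shaft turns the same way as the motor.

counterclockwise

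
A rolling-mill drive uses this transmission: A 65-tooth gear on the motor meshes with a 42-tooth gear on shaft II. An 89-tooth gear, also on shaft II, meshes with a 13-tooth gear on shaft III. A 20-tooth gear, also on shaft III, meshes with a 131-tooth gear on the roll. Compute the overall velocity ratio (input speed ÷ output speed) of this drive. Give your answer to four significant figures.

0.6182

Each stage contributes driven/driver: gear mesh 42/65 = 0.64615, gear mesh 13/89 = 0.14607, gear mesh 131/20 = 6.55.
Overall: 0.64615 × 0.14607 × 6.55 = 0.6182.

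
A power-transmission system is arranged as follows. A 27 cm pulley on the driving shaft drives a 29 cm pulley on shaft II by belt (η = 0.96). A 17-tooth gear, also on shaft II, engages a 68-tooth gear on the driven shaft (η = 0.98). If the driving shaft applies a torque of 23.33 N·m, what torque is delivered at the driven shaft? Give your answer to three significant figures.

belt 29/27 = 1.0741 → τ = 23.33·1.0741·0.96 = 24.056 N·m
gear mesh 68/17 = 4 → τ = 24.056·4·0.98 = 94.299 N·m

94.3 N·m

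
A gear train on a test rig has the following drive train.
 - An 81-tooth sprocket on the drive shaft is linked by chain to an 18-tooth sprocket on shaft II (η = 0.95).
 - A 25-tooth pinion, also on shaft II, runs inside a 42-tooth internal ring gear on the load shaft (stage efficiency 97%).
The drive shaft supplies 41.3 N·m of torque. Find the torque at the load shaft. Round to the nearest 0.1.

After the chain (18/81): 41.3 × 0.22222 × 0.95 = 8.7189 N·m
After the internal gear (42/25): 8.7189 × 1.68 × 0.97 = 14.208 N·m

14.2 N·m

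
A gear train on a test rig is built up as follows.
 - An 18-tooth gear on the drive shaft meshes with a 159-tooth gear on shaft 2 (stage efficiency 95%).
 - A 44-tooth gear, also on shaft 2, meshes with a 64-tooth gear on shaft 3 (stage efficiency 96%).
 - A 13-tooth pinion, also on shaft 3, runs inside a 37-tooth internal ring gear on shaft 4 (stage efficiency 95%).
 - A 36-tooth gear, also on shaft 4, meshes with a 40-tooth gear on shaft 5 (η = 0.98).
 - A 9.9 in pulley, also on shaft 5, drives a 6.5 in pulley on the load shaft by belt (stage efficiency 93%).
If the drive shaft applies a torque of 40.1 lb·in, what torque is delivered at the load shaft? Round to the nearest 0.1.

844.7 lb·in

Gear mesh: ratio = 159/18 = 8.8333; torque at shaft 2 = 40.1 × 8.8333 × 0.95 = 336.51 lb·in.
Gear mesh: ratio = 64/44 = 1.4545; torque at shaft 3 = 336.51 × 1.4545 × 0.96 = 469.88 lb·in.
Internal gear: ratio = 37/13 = 2.8462; torque at shaft 4 = 469.88 × 2.8462 × 0.95 = 1270.5 lb·in.
Gear mesh: ratio = 40/36 = 1.1111; torque at shaft 5 = 1270.5 × 1.1111 × 0.98 = 1383.4 lb·in.
Belt: ratio = 6.5/9.9 = 0.65657; torque at the load shaft = 1383.4 × 0.65657 × 0.93 = 844.73 lb·in.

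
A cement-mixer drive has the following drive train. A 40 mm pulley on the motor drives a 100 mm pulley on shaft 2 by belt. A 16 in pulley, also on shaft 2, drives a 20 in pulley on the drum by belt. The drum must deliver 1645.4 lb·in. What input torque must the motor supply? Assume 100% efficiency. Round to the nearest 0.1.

526.5 lb·in

Overall ratio R = 2.5 × 1.25 = 3.125.
Input torque = output torque / R = 1645.4 / 3.125 = 526.53 lb·in.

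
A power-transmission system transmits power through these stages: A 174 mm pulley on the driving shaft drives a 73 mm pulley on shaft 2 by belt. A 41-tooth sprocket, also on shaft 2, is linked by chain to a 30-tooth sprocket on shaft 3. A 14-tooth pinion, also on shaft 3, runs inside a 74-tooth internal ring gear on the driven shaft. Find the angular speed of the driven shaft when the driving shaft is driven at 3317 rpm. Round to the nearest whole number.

2044 rpm

belt 73/174 = 0.41954 → 3317/0.41954 = 7906.3 rpm
chain 30/41 = 0.73171 → 7906.3/0.73171 = 10805 rpm
internal gear 74/14 = 5.2857 → 10805/5.2857 = 2044.2 rpm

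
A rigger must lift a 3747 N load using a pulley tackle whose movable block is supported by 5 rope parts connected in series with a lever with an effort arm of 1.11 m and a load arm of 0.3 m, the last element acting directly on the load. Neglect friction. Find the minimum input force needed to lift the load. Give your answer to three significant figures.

203 N

Block-and-tackle MA = number of supporting rope parts = 5.
Lever MA = effort arm / load arm = 1.11/0.3 = 3.7.
Combined ideal MA = 5 × 3.7 = 18.5.
Effort = load / MA = 3747 / 18.5 = 202.54 N.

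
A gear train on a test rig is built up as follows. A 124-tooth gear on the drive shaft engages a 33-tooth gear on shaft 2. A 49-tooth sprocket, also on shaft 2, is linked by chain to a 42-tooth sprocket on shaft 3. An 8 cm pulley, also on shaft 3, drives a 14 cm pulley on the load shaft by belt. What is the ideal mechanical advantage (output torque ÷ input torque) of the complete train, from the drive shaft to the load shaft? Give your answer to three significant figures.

Each stage contributes driven/driver: gear mesh 33/124 = 0.26613, chain 42/49 = 0.85714, belt 14/8 = 1.75.
Overall: 0.26613 × 0.85714 × 1.75 = 0.39919.

0.399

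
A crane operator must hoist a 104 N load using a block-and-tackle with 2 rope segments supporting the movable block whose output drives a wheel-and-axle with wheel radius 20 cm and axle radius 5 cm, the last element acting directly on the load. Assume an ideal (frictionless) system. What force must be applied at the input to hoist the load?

13 N

Block-and-tackle MA = number of supporting rope parts = 2.
Wheel-and-axle MA = R/r = 20/5 = 4.
Combined ideal MA = 2 × 4 = 8.
Effort = load / MA = 104 / 8 = 13 N.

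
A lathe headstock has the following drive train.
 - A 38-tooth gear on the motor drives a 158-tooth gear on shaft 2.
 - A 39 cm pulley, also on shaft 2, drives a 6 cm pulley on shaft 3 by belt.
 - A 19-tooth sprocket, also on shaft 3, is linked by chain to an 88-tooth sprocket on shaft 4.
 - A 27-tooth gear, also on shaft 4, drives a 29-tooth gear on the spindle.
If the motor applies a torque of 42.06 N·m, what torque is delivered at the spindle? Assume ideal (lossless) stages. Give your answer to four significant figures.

After the gear mesh (158/38): 42.06 × 4.1579 = 174.88 N·m
After the belt (6/39): 174.88 × 0.15385 = 26.905 N·m
After the chain (88/19): 26.905 × 4.6316 = 124.61 N·m
After the gear mesh (29/27): 124.61 × 1.0741 = 133.84 N·m

133.8 N·m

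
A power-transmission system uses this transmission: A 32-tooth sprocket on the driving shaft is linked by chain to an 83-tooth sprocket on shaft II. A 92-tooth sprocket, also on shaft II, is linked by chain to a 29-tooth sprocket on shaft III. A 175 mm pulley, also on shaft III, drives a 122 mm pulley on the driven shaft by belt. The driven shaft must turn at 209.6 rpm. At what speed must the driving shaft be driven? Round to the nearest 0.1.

119.5 rpm

Overall ratio R = 2.5938 × 0.31522 × 0.69714 = 0.56998.
Required input speed = output speed × R = 209.6 × 0.56998 = 119.47 rpm.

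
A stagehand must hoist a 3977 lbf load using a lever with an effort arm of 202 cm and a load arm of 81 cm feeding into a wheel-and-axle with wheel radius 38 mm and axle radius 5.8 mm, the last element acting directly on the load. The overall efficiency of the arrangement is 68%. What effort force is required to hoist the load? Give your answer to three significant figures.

358 lbf

Lever MA = effort arm / load arm = 202/81 = 2.4938.
Wheel-and-axle MA = R/r = 38/5.8 = 6.5517.
Combined ideal MA = 2.4938 × 6.5517 = 16.339.
Actual MA = 16.339 × 0.68 = 11.11.
Effort = load / actual MA = 3977 / 11.11 = 357.95 lbf.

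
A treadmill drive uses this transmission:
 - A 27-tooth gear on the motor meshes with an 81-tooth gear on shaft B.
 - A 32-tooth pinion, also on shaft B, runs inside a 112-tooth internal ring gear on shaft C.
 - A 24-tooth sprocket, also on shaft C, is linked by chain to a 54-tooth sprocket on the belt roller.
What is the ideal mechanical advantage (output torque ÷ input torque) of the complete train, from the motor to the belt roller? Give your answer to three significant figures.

Each stage contributes driven/driver: gear mesh 81/27 = 3, internal gear 112/32 = 3.5, chain 54/24 = 2.25.
Overall: 3 × 3.5 × 2.25 = 23.625.

23.6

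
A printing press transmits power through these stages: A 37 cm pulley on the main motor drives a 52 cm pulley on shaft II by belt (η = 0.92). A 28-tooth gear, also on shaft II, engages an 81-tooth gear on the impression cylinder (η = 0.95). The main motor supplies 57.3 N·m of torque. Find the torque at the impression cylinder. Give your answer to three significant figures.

204 N·m

belt 52/37 = 1.4054 → τ = 57.3·1.4054·0.92 = 74.087 N·m
gear mesh 81/28 = 2.8929 → τ = 74.087·2.8929·0.95 = 203.61 N·m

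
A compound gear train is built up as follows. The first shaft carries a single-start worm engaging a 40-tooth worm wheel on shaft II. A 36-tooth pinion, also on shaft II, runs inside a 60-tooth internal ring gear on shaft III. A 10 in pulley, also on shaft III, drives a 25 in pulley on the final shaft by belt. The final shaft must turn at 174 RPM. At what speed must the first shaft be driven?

Overall ratio R = 40 × 1.6667 × 2.5 = 166.67.
Required input speed = output speed × R = 174 × 166.67 = 29000 RPM.

29000 RPM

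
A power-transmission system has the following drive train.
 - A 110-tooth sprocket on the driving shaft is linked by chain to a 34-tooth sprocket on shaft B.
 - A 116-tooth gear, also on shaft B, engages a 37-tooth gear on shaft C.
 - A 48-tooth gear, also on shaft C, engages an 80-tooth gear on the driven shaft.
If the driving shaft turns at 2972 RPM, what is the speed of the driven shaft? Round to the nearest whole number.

18087 RPM

chain 34/110 = 0.30909 → 2972/0.30909 = 9615.3 RPM
gear mesh 37/116 = 0.31897 → 9615.3/0.31897 = 30145 RPM
gear mesh 80/48 = 1.6667 → 30145/1.6667 = 18087 RPM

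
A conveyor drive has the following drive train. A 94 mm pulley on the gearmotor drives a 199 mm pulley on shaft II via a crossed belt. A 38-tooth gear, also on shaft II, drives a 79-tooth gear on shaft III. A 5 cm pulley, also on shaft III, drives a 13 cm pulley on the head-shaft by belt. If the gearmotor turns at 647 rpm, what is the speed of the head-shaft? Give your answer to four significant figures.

Belt: ratio = 199/94 = 2.117, so shaft II turns at 647 / 2.117 = 305.62 rpm.
Gear mesh: ratio = 79/38 = 2.0789, so shaft III turns at 305.62 / 2.0789 = 147.01 rpm.
Belt: ratio = 13/5 = 2.6, so the head-shaft turns at 147.01 / 2.6 = 56.541 rpm.

56.54 rpm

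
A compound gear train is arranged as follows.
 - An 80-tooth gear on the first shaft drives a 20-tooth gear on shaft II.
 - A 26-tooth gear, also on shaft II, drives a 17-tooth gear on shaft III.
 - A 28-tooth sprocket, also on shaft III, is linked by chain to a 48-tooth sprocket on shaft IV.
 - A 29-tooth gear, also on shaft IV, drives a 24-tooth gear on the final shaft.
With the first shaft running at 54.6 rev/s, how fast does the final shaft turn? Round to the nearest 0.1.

235.4 rev/s

gear mesh 20/80 = 0.25 → 54.6/0.25 = 218.4 rev/s
gear mesh 17/26 = 0.65385 → 218.4/0.65385 = 334.02 rev/s
chain 48/28 = 1.7143 → 334.02/1.7143 = 194.85 rev/s
gear mesh 24/29 = 0.82759 → 194.85/0.82759 = 235.44 rev/s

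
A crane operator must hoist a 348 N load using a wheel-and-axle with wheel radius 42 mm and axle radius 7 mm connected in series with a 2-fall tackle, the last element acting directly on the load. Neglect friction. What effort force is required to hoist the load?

Wheel-and-axle MA = R/r = 42/7 = 6.
Block-and-tackle MA = number of supporting rope parts = 2.
Combined ideal MA = 6 × 2 = 12.
Effort = load / MA = 348 / 12 = 29 N.

29 N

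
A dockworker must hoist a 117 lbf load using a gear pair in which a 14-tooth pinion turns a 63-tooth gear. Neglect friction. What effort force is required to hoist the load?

Gear pair MA = 63/14 = 4.5.
Effort = load / MA = 117 / 4.5 = 26 lbf.

26 lbf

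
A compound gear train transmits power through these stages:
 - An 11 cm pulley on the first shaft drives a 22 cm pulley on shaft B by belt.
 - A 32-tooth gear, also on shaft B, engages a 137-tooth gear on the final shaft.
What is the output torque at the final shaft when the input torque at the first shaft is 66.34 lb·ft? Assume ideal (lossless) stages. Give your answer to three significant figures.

Belt: ratio = 22/11 = 2; torque at shaft B = 66.34 × 2 = 132.68 lb·ft.
Gear mesh: ratio = 137/32 = 4.2812; torque at the final shaft = 132.68 × 4.2812 = 568.04 lb·ft.

568 lb·ft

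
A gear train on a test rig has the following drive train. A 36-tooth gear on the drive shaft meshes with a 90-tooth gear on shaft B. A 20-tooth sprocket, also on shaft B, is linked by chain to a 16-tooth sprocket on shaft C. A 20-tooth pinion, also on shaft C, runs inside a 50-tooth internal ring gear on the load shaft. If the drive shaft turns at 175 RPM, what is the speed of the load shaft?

gear mesh 90/36 = 2.5 → 175/2.5 = 70 RPM
chain 16/20 = 0.8 → 70/0.8 = 87.5 RPM
internal gear 50/20 = 2.5 → 87.5/2.5 = 35 RPM

35 RPM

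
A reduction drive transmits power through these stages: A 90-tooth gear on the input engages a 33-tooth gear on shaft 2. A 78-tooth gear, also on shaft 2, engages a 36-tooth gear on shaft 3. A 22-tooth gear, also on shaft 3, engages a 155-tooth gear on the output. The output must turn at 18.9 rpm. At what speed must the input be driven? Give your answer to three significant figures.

Overall ratio R = 0.36667 × 0.46154 × 7.0455 = 1.1923.
Required input speed = output speed × R = 18.9 × 1.1923 = 22.535 rpm.

22.5 rpm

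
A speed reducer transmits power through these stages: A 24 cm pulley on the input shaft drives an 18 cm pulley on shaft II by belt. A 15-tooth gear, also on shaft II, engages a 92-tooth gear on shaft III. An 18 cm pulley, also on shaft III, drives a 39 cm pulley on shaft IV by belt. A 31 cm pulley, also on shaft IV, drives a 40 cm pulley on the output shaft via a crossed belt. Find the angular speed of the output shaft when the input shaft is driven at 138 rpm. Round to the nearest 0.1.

the input shaft → shaft II (belt, 18/24): 138 ÷ 0.75 = 184 rpm
shaft II → shaft III (gear mesh, 92/15): 184 ÷ 6.1333 = 30 rpm
shaft III → shaft IV (belt, 39/18): 30 ÷ 2.1667 = 13.846 rpm
shaft IV → the output shaft (belt, 40/31): 13.846 ÷ 1.2903 = 10.731 rpm

10.7 rpm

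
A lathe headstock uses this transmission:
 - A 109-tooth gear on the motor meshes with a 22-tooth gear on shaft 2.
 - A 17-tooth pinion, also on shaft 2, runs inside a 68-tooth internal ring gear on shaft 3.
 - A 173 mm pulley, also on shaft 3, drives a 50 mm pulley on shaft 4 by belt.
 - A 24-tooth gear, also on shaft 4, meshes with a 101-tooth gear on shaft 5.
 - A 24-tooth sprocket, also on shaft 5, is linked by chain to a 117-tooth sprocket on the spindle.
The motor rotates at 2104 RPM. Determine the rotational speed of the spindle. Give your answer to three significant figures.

440 RPM

Gear mesh: ratio = 22/109 = 0.20183, so shaft 2 turns at 2104 / 0.20183 = 10424 RPM.
Internal gear: ratio = 68/17 = 4, so shaft 3 turns at 10424 / 4 = 2606.1 RPM.
Belt: ratio = 50/173 = 0.28902, so shaft 4 turns at 2606.1 / 0.28902 = 9017.1 RPM.
Gear mesh: ratio = 101/24 = 4.2083, so shaft 5 turns at 9017.1 / 4.2083 = 2142.7 RPM.
Chain: ratio = 117/24 = 4.875, so the spindle turns at 2142.7 / 4.875 = 439.52 RPM.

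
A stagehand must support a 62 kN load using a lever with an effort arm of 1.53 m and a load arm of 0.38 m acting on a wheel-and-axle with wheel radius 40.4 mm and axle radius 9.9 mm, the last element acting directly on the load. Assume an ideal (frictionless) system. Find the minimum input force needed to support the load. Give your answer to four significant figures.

Lever MA = effort arm / load arm = 1.53/0.38 = 4.0263.
Wheel-and-axle MA = R/r = 40.4/9.9 = 4.0808.
Combined ideal MA = 4.0263 × 4.0808 = 16.431.
Effort = load / MA = 62 / 16.431 = 3.7734 kN.

3.773 kN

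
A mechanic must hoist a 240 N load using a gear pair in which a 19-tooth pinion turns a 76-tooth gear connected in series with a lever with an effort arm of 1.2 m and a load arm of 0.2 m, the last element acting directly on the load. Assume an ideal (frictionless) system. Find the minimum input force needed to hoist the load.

10 N

Gear pair MA = 76/19 = 4.
Lever MA = effort arm / load arm = 1.2/0.2 = 6.
Combined ideal MA = 4 × 6 = 24.
Effort = load / MA = 240 / 24 = 10 N.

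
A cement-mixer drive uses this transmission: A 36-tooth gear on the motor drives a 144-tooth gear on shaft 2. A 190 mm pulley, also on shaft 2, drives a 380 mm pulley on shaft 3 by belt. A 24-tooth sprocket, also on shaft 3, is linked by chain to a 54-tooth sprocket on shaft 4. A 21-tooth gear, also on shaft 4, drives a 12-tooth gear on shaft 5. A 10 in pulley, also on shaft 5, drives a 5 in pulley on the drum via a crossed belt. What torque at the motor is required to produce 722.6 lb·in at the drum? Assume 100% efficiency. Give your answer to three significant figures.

Overall ratio R = 4 × 2 × 2.25 × 0.57143 × 0.5 = 5.1429.
Input torque = output torque / R = 722.6 / 5.1429 = 140.51 lb·in.

141 lb·in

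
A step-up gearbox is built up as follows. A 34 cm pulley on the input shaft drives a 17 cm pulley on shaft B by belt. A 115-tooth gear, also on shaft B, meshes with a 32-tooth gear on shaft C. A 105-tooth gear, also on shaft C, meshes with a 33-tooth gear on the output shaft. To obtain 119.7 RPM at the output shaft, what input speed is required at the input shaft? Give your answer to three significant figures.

5.23 RPM

Overall ratio R = 0.5 × 0.27826 × 0.31429 = 0.043727.
Required input speed = output speed × R = 119.7 × 0.043727 = 5.2341 RPM.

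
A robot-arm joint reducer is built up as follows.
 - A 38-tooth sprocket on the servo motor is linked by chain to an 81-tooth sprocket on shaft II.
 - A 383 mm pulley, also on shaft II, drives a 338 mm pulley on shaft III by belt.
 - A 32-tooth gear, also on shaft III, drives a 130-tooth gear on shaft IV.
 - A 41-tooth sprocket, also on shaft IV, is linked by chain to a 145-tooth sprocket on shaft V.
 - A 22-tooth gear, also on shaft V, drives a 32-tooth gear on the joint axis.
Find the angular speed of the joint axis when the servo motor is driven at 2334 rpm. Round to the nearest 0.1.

Chain: ratio = 81/38 = 2.1316, so shaft II turns at 2334 / 2.1316 = 1095 rpm.
Belt: ratio = 338/383 = 0.88251, so shaft III turns at 1095 / 0.88251 = 1240.7 rpm.
Gear mesh: ratio = 130/32 = 4.0625, so shaft IV turns at 1240.7 / 4.0625 = 305.41 rpm.
Chain: ratio = 145/41 = 3.5366, so shaft V turns at 305.41 / 3.5366 = 86.358 rpm.
Gear mesh: ratio = 32/22 = 1.4545, so the joint axis turns at 86.358 / 1.4545 = 59.371 rpm.

59.4 rpm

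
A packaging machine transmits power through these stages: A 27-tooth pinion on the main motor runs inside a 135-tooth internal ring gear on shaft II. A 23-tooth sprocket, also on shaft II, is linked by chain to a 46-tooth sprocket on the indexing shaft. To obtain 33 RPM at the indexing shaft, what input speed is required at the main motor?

Overall ratio R = 5 × 2 = 10.
Required input speed = output speed × R = 33 × 10 = 330 RPM.

330 RPM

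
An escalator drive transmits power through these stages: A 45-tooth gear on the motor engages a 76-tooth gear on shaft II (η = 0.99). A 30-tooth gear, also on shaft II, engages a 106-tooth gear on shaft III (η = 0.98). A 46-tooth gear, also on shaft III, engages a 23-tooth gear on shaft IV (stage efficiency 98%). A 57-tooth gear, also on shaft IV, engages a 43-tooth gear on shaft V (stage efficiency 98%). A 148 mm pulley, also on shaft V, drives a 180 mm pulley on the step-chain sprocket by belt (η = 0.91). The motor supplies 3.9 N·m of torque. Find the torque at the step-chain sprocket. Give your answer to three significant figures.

9.05 N·m

Gear mesh: ratio = 76/45 = 1.6889; torque at shaft II = 3.9 × 1.6889 × 0.99 = 6.5208 N·m.
Gear mesh: ratio = 106/30 = 3.5333; torque at shaft III = 6.5208 × 3.5333 × 0.98 = 22.579 N·m.
Gear mesh: ratio = 23/46 = 0.5; torque at shaft IV = 22.579 × 0.5 × 0.98 = 11.064 N·m.
Gear mesh: ratio = 43/57 = 0.75439; torque at shaft V = 11.064 × 0.75439 × 0.98 = 8.1795 N·m.
Belt: ratio = 180/148 = 1.2162; torque at the step-chain sprocket = 8.1795 × 1.2162 × 0.91 = 9.0527 N·m.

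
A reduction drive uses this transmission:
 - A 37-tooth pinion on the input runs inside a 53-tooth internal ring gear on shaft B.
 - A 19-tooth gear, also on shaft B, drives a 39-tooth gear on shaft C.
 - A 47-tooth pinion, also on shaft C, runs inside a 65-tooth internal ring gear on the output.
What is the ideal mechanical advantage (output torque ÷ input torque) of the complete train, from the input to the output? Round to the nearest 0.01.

Each stage contributes driven/driver: internal gear 53/37 = 1.4324, gear mesh 39/19 = 2.0526, internal gear 65/47 = 1.383.
Overall: 1.4324 × 2.0526 × 1.383 = 4.0663.

4.07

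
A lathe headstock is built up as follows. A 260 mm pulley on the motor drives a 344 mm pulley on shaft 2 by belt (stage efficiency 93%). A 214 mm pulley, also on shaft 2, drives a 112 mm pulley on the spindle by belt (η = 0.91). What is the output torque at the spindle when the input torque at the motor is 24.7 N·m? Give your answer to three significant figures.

14.5 N·m

belt 344/260 = 1.3231 → τ = 24.7·1.3231·0.93 = 30.392 N·m
belt 112/214 = 0.52336 → τ = 30.392·0.52336·0.91 = 14.475 N·m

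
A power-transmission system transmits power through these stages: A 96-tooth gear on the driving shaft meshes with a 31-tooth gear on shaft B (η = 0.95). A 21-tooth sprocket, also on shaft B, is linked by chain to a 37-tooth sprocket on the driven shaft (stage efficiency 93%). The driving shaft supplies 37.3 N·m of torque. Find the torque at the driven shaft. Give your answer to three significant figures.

18.7 N·m

After the gear mesh (31/96): 37.3 × 0.32292 × 0.95 = 11.443 N·m
After the chain (37/21): 11.443 × 1.7619 × 0.93 = 18.749 N·m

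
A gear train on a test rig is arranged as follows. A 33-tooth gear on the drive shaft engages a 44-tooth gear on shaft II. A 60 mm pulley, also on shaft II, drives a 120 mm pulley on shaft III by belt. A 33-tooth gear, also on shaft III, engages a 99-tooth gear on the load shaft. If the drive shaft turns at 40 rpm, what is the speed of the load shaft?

gear mesh 44/33 = 1.3333 → 40/1.3333 = 30 rpm
belt 120/60 = 2 → 30/2 = 15 rpm
gear mesh 99/33 = 3 → 15/3 = 5 rpm

5 rpm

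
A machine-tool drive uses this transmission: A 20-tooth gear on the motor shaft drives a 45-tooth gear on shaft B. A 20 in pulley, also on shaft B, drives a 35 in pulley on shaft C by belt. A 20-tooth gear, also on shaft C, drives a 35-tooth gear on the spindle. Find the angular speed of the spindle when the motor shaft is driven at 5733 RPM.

gear mesh 45/20 = 2.25 → 5733/2.25 = 2548 RPM
belt 35/20 = 1.75 → 2548/1.75 = 1456 RPM
gear mesh 35/20 = 1.75 → 1456/1.75 = 832 RPM

832 RPM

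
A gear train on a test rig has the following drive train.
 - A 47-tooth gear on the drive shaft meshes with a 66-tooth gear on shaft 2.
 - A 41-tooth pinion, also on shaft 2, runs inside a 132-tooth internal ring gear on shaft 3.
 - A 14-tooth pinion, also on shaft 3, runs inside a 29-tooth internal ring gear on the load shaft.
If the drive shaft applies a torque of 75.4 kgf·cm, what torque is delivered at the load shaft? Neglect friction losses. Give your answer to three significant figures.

706 kgf·cm

Gear mesh: ratio = 66/47 = 1.4043; torque at shaft 2 = 75.4 × 1.4043 = 105.88 kgf·cm.
Internal gear: ratio = 132/41 = 3.2195; torque at shaft 3 = 105.88 × 3.2195 = 340.88 kgf·cm.
Internal gear: ratio = 29/14 = 2.0714; torque at the load shaft = 340.88 × 2.0714 = 706.12 kgf·cm.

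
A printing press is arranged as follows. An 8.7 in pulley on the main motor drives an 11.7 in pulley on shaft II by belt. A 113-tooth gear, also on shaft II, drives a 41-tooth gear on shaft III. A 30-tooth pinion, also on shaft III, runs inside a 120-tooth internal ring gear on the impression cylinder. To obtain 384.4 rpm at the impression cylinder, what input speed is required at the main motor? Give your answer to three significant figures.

750 rpm

Overall ratio R = 1.3448 × 0.36283 × 4 = 1.9518.
Required input speed = output speed × R = 384.4 × 1.9518 = 750.27 rpm.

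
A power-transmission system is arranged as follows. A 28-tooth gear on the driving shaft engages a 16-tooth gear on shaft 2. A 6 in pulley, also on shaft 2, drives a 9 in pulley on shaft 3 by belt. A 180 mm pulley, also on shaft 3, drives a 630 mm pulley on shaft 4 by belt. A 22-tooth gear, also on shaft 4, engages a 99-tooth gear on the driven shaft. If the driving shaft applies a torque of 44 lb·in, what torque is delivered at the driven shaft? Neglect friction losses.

gear mesh 16/28 = 0.57143 → τ = 44·0.57143 = 25.143 lb·in
belt 9/6 = 1.5 → τ = 25.143·1.5 = 37.714 lb·in
belt 630/180 = 3.5 → τ = 37.714·3.5 = 132 lb·in
gear mesh 99/22 = 4.5 → τ = 132·4.5 = 594 lb·in

594 lb·in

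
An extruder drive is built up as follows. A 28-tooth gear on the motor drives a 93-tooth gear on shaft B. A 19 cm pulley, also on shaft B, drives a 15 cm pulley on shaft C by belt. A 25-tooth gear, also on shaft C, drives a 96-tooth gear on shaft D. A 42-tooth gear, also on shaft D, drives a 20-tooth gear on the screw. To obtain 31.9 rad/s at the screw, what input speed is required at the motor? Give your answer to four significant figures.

153.0 rad/s

Overall ratio R = 3.3214 × 0.78947 × 3.84 × 0.47619 = 4.7948.
Required input speed = output speed × R = 31.9 × 4.7948 = 152.96 rad/s.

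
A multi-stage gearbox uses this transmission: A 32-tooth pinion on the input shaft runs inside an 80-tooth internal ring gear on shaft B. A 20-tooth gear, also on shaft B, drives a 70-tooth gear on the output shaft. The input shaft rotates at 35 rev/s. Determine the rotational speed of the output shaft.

4 rev/s

internal gear 80/32 = 2.5 → 35/2.5 = 14 rev/s
gear mesh 70/20 = 3.5 → 14/3.5 = 4 rev/s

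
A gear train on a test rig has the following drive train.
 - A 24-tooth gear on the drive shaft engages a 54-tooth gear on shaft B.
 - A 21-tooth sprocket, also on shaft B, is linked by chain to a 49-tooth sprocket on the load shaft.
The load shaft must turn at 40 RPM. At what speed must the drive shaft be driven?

Overall ratio R = 2.25 × 2.3333 = 5.25.
Required input speed = output speed × R = 40 × 5.25 = 210 RPM.

210 RPM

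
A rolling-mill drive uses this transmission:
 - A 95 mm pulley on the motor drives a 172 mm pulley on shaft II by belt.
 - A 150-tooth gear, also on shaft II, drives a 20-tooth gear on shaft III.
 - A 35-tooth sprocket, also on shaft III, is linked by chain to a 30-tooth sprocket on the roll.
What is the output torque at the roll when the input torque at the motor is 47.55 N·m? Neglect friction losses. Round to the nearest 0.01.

9.84 N·m

Belt: ratio = 172/95 = 1.8105; torque at shaft II = 47.55 × 1.8105 = 86.091 N·m.
Gear mesh: ratio = 20/150 = 0.13333; torque at shaft III = 86.091 × 0.13333 = 11.479 N·m.
Chain: ratio = 30/35 = 0.85714; torque at the roll = 11.479 × 0.85714 = 9.8389 N·m.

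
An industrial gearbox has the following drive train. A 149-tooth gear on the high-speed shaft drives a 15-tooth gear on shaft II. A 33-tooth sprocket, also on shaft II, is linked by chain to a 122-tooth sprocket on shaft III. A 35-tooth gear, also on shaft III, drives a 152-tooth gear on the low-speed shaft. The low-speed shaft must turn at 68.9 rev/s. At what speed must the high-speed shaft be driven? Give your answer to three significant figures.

Overall ratio R = 0.10067 × 3.697 × 4.3429 = 1.6163.
Required input speed = output speed × R = 68.9 × 1.6163 = 111.36 rev/s.

111 rev/s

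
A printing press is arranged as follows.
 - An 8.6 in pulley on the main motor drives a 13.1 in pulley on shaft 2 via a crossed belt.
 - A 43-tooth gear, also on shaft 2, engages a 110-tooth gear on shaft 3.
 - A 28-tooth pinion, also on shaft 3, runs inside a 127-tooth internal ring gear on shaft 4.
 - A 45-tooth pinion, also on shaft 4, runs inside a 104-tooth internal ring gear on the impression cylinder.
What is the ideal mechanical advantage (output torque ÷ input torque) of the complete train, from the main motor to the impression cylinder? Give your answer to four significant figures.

40.85

Each stage contributes driven/driver: belt 13.1/8.6 = 1.5233, gear mesh 110/43 = 2.5581, internal gear 127/28 = 4.5357, internal gear 104/45 = 2.3111.
Overall: 1.5233 × 2.5581 × 4.5357 × 2.3111 = 40.847.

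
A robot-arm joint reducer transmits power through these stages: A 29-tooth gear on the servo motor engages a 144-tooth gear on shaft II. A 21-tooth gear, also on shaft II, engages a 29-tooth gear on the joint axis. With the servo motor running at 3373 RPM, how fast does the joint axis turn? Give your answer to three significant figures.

492 RPM

gear mesh 144/29 = 4.9655 → 3373/4.9655 = 679.28 RPM
gear mesh 29/21 = 1.381 → 679.28/1.381 = 491.9 RPM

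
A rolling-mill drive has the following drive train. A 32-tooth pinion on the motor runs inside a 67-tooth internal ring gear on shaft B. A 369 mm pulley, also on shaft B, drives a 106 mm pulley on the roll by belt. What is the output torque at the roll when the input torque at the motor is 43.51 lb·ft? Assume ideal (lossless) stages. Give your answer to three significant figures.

Internal gear: ratio = 67/32 = 2.0938; torque at shaft B = 43.51 × 2.0938 = 91.099 lb·ft.
Belt: ratio = 106/369 = 0.28726; torque at the roll = 91.099 × 0.28726 = 26.169 lb·ft.

26.2 lb·ft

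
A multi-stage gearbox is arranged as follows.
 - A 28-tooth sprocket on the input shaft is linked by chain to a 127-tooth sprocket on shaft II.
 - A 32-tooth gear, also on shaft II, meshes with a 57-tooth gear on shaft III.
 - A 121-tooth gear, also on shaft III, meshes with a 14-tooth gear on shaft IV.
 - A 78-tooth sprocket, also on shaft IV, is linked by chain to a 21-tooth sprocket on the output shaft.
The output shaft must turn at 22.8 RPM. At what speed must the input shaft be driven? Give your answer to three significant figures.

5.74 RPM

Overall ratio R = 4.5357 × 1.7812 × 0.1157 × 0.26923 = 0.25167.
Required input speed = output speed × R = 22.8 × 0.25167 = 5.7382 RPM.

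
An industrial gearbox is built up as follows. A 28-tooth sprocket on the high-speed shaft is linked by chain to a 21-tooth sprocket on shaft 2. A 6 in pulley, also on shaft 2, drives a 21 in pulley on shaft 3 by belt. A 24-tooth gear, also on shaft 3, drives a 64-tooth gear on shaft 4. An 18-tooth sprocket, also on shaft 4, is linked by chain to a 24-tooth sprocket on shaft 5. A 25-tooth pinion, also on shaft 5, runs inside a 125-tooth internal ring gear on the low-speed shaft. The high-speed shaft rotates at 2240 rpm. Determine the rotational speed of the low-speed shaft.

48 rpm

Chain: ratio = 21/28 = 0.75, so shaft 2 turns at 2240 / 0.75 = 2986.7 rpm.
Belt: ratio = 21/6 = 3.5, so shaft 3 turns at 2986.7 / 3.5 = 853.33 rpm.
Gear mesh: ratio = 64/24 = 2.6667, so shaft 4 turns at 853.33 / 2.6667 = 320 rpm.
Chain: ratio = 24/18 = 1.3333, so shaft 5 turns at 320 / 1.3333 = 240 rpm.
Internal gear: ratio = 125/25 = 5, so the low-speed shaft turns at 240 / 5 = 48 rpm.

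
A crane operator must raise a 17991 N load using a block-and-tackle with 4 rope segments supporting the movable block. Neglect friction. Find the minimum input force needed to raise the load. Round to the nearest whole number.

4498 N

Block-and-tackle MA = number of supporting rope parts = 4.
Effort = load / MA = 17991 / 4 = 4497.8 N.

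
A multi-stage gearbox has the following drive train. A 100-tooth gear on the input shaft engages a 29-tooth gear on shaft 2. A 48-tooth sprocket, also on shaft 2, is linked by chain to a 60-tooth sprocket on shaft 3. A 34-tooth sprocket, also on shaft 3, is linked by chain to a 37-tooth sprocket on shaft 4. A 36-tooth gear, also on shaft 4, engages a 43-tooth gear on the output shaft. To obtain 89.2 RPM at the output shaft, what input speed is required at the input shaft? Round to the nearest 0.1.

42.0 RPM

Overall ratio R = 0.29 × 1.25 × 1.0882 × 1.1944 = 0.47119.
Required input speed = output speed × R = 89.2 × 0.47119 = 42.03 RPM.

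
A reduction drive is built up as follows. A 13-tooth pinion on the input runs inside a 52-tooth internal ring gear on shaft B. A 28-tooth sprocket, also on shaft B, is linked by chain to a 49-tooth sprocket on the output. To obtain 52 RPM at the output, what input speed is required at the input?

364 RPM

Overall ratio R = 4 × 1.75 = 7.
Required input speed = output speed × R = 52 × 7 = 364 RPM.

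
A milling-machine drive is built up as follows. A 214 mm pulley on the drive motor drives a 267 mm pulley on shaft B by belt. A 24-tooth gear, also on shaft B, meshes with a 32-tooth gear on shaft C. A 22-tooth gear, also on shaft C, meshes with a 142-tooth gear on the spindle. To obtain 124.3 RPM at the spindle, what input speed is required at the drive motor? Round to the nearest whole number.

Overall ratio R = 1.2477 × 1.3333 × 6.4545 = 10.737.
Required input speed = output speed × R = 124.3 × 10.737 = 1334.7 RPM.

1335 RPM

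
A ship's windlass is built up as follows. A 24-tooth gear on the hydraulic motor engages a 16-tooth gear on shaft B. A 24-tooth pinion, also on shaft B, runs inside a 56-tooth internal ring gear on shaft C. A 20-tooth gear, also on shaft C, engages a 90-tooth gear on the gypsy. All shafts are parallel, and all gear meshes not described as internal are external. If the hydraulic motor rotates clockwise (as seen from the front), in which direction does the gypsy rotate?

clockwise

the hydraulic motor → shaft B: external mesh, 1 reversal → CCW.
shaft B → shaft C: internal mesh, same direction → CCW.
shaft C → the gypsy: external mesh, 1 reversal → CW.
2 reversals in total — an even number — so the gypsy turns the same way as the hydraulic motor.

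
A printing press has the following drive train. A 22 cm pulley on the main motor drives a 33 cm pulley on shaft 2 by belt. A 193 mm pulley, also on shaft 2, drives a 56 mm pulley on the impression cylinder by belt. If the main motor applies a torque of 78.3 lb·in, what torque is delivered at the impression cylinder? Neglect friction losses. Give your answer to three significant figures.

34.1 lb·in

belt 33/22 = 1.5 → τ = 78.3·1.5 = 117.45 lb·in
belt 56/193 = 0.29016 → τ = 117.45·0.29016 = 34.079 lb·in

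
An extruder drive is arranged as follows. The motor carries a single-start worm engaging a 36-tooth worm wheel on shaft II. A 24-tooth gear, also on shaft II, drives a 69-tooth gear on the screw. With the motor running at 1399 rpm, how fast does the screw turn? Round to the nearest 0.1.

13.5 rpm

Worm: ratio = 36/1 = 36, so shaft II turns at 1399 / 36 = 38.861 rpm.
Gear mesh: ratio = 69/24 = 2.875, so the screw turns at 38.861 / 2.875 = 13.517 rpm.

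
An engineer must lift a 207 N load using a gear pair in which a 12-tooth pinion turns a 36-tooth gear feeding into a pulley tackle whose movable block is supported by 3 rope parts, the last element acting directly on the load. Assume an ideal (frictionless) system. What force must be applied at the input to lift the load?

Gear pair MA = 36/12 = 3.
Block-and-tackle MA = number of supporting rope parts = 3.
Combined ideal MA = 3 × 3 = 9.
Effort = load / MA = 207 / 9 = 23 N.

23 N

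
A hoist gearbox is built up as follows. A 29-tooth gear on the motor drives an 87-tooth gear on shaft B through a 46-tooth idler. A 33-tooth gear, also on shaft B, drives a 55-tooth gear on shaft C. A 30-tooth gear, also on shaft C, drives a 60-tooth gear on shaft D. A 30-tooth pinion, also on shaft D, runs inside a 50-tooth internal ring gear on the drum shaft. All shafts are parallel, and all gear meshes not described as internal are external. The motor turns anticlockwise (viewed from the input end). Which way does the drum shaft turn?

anticlockwise

the motor → shaft B: driver → idler → driven is 2 external meshes, 2 reversals → CCW.
shaft B → shaft C: external mesh, 1 reversal → CW.
shaft C → shaft D: external mesh, 1 reversal → CCW.
shaft D → the drum shaft: internal mesh, same direction → CCW.
4 reversals in total — an even number — so the drum shaft turns the same way as the motor.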